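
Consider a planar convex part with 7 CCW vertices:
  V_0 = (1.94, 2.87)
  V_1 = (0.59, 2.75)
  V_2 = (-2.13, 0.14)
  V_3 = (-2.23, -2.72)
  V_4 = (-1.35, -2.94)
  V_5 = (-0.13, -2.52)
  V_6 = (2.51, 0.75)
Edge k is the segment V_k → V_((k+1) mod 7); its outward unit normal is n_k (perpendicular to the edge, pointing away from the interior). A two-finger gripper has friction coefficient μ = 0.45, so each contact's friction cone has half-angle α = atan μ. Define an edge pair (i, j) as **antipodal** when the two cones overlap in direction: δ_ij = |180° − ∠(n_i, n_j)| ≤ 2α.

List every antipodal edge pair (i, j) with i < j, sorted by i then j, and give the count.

α = atan 0.45 = 24.23°;  2α = 48.46°
n_0 = (-0.0885, +0.9961)
n_1 = (-0.6924, +0.7215)
n_2 = (-0.9994, +0.0349)
n_3 = (-0.2425, -0.9701)
n_4 = (+0.3255, -0.9455)
n_5 = (+0.7781, -0.6282)
n_6 = (+0.9657, +0.2596)
  (0,1): δ = 141.26°  ·
  (0,2): δ = 97.08°  ·
  (0,3): δ = 19.12°  ✓
  (0,4): δ = 13.92°  ✓
  (0,5): δ = 46.01°  ✓
  (0,6): δ = 99.97°  ·
  (1,2): δ = 135.82°  ·
  (1,3): δ = 57.85°  ·
  (1,4): δ = 24.82°  ✓
  (1,5): δ = 7.27°  ✓
  (1,6): δ = 61.23°  ·
  (2,3): δ = 102.03°  ·
  (2,4): δ = 69.00°  ·
  (2,5): δ = 36.91°  ✓
  (2,6): δ = 17.05°  ✓
  (3,4): δ = 146.97°  ·
  (3,5): δ = 114.88°  ·
  (3,6): δ = 60.91°  ·
  (4,5): δ = 147.91°  ·
  (4,6): δ = 93.95°  ·
  (5,6): δ = 126.04°  ·
antipodal pairs: 7

count = 7; pairs: (0,3), (0,4), (0,5), (1,4), (1,5), (2,5), (2,6)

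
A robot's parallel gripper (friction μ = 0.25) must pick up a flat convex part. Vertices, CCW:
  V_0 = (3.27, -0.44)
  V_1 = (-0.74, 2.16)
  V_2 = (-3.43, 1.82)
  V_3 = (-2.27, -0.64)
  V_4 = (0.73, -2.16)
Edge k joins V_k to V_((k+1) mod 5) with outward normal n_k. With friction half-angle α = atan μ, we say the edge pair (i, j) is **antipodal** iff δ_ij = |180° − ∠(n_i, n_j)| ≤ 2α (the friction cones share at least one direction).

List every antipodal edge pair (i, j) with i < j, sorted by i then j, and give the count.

count = 2; pairs: (0,3), (1,4)

α = atan 0.25 = 14.04°;  2α = 28.07°
n_0 = (+0.5440, +0.8391)
n_1 = (-0.1254, +0.9921)
n_2 = (-0.9045, -0.4265)
n_3 = (-0.4520, -0.8920)
n_4 = (+0.5607, -0.8280)
  (0,1): δ = 139.84°  ·
  (0,2): δ = 31.80°  ·
  (0,3): δ = 6.09°  ✓
  (0,4): δ = 67.06°  ·
  (1,2): δ = 71.96°  ·
  (1,3): δ = 34.07°  ·
  (1,4): δ = 26.90°  ✓
  (2,3): δ = 142.12°  ·
  (2,4): δ = 81.14°  ·
  (3,4): δ = 119.03°  ·
antipodal pairs: 2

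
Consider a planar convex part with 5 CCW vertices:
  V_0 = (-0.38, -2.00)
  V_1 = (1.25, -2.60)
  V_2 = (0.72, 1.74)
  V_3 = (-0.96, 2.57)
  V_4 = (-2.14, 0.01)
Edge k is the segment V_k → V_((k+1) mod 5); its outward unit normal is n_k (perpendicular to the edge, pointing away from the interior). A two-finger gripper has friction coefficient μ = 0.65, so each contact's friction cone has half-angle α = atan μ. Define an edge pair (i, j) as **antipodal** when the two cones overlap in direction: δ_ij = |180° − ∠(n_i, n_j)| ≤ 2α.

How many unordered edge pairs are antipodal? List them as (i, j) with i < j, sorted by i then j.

count = 5; pairs: (0,1), (0,2), (1,3), (1,4), (2,4)

α = atan 0.65 = 33.02°;  2α = 66.05°
n_0 = (-0.3454, -0.9384)
n_1 = (+0.9926, +0.1212)
n_2 = (+0.4429, +0.8966)
n_3 = (-0.9082, +0.4186)
n_4 = (-0.7523, -0.6588)
  (0,1): δ = 62.83°  ✓
  (0,2): δ = 6.08°  ✓
  (0,3): δ = 85.46°  ·
  (0,4): δ = 151.41°  ·
  (1,2): δ = 123.25°  ·
  (1,3): δ = 31.71°  ✓
  (1,4): δ = 34.24°  ✓
  (2,3): δ = 88.46°  ·
  (2,4): δ = 22.50°  ✓
  (3,4): δ = 114.05°  ·
antipodal pairs: 5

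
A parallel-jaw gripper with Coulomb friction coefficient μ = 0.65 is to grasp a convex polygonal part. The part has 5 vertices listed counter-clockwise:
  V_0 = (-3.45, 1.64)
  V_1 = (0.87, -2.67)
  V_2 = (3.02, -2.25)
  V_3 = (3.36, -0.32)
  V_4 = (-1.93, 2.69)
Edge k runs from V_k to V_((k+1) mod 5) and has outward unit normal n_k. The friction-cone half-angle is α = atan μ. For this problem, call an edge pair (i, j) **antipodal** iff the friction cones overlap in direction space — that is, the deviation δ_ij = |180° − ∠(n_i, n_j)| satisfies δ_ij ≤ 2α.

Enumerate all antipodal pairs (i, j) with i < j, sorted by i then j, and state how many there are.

count = 5; pairs: (0,2), (0,3), (1,3), (1,4), (2,4)

α = atan 0.65 = 33.02°;  2α = 66.05°
n_0 = (-0.7063, -0.7079)
n_1 = (+0.1917, -0.9814)
n_2 = (+0.9848, -0.1735)
n_3 = (+0.4945, +0.8692)
n_4 = (-0.5684, +0.8228)
  (0,1): δ = 124.01°  ·
  (0,2): δ = 55.06°  ✓
  (0,3): δ = 15.29°  ✓
  (0,4): δ = 79.57°  ·
  (1,2): δ = 111.04°  ·
  (1,3): δ = 40.69°  ✓
  (1,4): δ = 23.58°  ✓
  (2,3): δ = 109.65°  ·
  (2,4): δ = 45.37°  ✓
  (3,4): δ = 115.72°  ·
antipodal pairs: 5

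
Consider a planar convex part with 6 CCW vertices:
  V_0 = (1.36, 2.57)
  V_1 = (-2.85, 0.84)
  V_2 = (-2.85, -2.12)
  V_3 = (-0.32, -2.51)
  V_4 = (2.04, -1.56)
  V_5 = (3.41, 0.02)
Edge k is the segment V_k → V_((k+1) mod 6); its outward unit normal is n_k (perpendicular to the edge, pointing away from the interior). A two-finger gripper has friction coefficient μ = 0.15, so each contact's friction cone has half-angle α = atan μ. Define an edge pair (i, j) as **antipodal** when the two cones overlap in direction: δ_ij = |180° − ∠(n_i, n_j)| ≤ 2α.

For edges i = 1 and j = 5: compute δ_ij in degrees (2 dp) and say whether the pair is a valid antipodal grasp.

α = atan 0.15 = 8.53°;  2α = 17.06°
edge 1: e_1 = (+0.00, -2.96);  n_1 = (-1.0000, -0.0000)
edge 5: e_5 = (-2.05, +2.55);  n_5 = (+0.7794, +0.6266)
∠(n_1, n_5) = 141.20°
δ = |180° − 141.20°| = 38.80°
38.80° > 2α = 17.06°  →  invalid

δ = 38.80°, invalid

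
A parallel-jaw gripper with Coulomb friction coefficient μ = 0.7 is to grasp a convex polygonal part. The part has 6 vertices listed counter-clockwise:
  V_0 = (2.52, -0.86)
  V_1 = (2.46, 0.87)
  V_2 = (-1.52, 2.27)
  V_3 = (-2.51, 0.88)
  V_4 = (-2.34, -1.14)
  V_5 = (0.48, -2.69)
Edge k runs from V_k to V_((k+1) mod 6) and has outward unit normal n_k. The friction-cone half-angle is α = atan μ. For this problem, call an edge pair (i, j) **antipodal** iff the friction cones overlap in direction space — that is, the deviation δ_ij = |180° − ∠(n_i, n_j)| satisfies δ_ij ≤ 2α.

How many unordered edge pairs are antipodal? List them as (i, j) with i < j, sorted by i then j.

count = 8; pairs: (0,2), (0,3), (0,4), (1,3), (1,4), (1,5), (2,5), (3,5)

α = atan 0.7 = 34.99°;  2α = 69.98°
n_0 = (+0.9994, +0.0347)
n_1 = (+0.3318, +0.9433)
n_2 = (-0.8145, +0.5801)
n_3 = (-0.9965, -0.0839)
n_4 = (-0.4817, -0.8763)
n_5 = (+0.6678, -0.7444)
  (0,1): δ = 111.37°  ·
  (0,2): δ = 37.45°  ✓
  (0,3): δ = 2.82°  ✓
  (0,4): δ = 59.22°  ✓
  (0,5): δ = 129.91°  ·
  (1,2): δ = 106.08°  ·
  (1,3): δ = 65.81°  ✓
  (1,4): δ = 9.42°  ✓
  (1,5): δ = 61.27°  ✓
  (2,3): δ = 139.73°  ·
  (2,4): δ = 83.34°  ·
  (2,5): δ = 12.65°  ✓
  (3,4): δ = 123.61°  ·
  (3,5): δ = 52.92°  ✓
  (4,5): δ = 109.31°  ·
antipodal pairs: 8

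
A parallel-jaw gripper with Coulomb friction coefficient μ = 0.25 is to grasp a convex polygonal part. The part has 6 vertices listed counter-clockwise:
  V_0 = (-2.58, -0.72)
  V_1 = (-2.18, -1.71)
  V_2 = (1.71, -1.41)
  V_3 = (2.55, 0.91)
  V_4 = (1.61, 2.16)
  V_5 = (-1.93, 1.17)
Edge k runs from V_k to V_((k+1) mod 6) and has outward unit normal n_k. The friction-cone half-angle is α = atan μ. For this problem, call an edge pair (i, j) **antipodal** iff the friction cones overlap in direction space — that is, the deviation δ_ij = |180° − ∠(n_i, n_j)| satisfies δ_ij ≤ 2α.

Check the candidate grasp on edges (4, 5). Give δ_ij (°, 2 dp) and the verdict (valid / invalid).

α = atan 0.25 = 14.04°;  2α = 28.07°
edge 4: e_4 = (-3.54, -0.99);  n_4 = (-0.2693, +0.9630)
edge 5: e_5 = (-0.65, -1.89);  n_5 = (-0.9456, +0.3252)
∠(n_4, n_5) = 55.40°
δ = |180° − 55.40°| = 124.60°
124.60° > 2α = 28.07°  →  invalid

δ = 124.60°, invalid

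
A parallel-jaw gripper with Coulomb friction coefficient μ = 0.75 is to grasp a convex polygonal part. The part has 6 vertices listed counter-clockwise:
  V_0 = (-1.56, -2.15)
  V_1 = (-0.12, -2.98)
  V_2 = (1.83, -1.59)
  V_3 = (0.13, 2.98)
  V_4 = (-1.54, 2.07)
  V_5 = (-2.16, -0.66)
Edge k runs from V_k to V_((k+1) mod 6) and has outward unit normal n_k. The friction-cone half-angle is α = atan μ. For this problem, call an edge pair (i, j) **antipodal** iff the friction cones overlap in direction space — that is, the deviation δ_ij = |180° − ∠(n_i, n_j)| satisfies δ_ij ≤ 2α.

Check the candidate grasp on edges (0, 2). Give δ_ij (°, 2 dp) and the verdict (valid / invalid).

δ = 39.64°, valid

α = atan 0.75 = 36.87°;  2α = 73.74°
edge 0: e_0 = (+1.44, -0.83);  n_0 = (-0.4994, -0.8664)
edge 2: e_2 = (-1.70, +4.57);  n_2 = (+0.9373, +0.3486)
∠(n_0, n_2) = 140.36°
δ = |180° − 140.36°| = 39.64°
39.64° ≤ 2α = 73.74°  →  valid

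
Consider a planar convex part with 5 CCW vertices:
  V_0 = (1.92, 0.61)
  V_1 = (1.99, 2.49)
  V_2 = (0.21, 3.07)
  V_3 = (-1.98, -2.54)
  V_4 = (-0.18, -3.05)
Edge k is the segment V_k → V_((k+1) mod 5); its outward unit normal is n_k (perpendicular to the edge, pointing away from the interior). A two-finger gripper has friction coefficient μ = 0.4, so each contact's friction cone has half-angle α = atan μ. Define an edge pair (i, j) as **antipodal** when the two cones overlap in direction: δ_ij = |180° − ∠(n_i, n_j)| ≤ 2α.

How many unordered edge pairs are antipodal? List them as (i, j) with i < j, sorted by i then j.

α = atan 0.4 = 21.80°;  2α = 43.60°
n_0 = (+0.9993, -0.0372)
n_1 = (+0.3098, +0.9508)
n_2 = (-0.9315, +0.3636)
n_3 = (-0.2726, -0.9621)
n_4 = (+0.8674, -0.4977)
  (0,1): δ = 105.92°  ·
  (0,2): δ = 19.19°  ✓
  (0,3): δ = 76.31°  ·
  (0,4): δ = 152.29°  ·
  (1,2): δ = 93.28°  ·
  (1,3): δ = 2.23°  ✓
  (1,4): δ = 78.20°  ·
  (2,3): δ = 84.49°  ·
  (2,4): δ = 8.52°  ✓
  (3,4): δ = 104.03°  ·
antipodal pairs: 3

count = 3; pairs: (0,2), (1,3), (2,4)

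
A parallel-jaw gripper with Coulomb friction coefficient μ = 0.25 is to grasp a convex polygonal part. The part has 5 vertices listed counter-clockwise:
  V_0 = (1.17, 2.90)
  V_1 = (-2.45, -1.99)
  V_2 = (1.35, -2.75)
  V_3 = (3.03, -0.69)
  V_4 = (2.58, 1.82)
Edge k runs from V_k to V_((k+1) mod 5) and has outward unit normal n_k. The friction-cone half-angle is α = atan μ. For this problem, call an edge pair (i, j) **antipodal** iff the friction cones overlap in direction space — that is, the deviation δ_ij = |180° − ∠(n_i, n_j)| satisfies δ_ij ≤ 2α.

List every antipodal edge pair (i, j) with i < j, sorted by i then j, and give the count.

α = atan 0.25 = 14.04°;  2α = 28.07°
n_0 = (-0.8037, +0.5950)
n_1 = (-0.1961, -0.9806)
n_2 = (+0.7750, -0.6320)
n_3 = (+0.9843, +0.1765)
n_4 = (+0.6081, +0.7939)
  (0,1): δ = 64.80°  ·
  (0,2): δ = 2.69°  ✓
  (0,3): δ = 46.68°  ·
  (0,4): δ = 89.06°  ·
  (1,2): δ = 117.89°  ·
  (1,3): δ = 68.53°  ·
  (1,4): δ = 26.14°  ✓
  (2,3): δ = 130.64°  ·
  (2,4): δ = 88.25°  ·
  (3,4): δ = 137.61°  ·
antipodal pairs: 2

count = 2; pairs: (0,2), (1,4)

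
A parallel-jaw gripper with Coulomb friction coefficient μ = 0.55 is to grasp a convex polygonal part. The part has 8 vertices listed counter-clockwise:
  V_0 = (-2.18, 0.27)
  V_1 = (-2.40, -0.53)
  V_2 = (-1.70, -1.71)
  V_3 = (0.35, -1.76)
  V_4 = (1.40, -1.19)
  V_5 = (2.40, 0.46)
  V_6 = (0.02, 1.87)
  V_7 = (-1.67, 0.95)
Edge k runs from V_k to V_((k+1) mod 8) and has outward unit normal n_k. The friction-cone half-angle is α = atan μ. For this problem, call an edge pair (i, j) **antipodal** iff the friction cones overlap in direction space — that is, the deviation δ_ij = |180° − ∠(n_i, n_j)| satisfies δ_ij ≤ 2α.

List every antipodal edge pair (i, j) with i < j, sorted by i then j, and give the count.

count = 10; pairs: (0,3), (0,4), (1,5), (2,5), (2,6), (2,7), (3,6), (3,7), (4,6), (4,7)

α = atan 0.55 = 28.81°;  2α = 57.62°
n_0 = (-0.9642, +0.2652)
n_1 = (-0.8601, -0.5102)
n_2 = (-0.0244, -0.9997)
n_3 = (+0.4771, -0.8789)
n_4 = (+0.8552, -0.5183)
n_5 = (+0.5097, +0.8604)
n_6 = (-0.4781, +0.8783)
n_7 = (-0.8000, +0.6000)
  (0,1): δ = 133.95°  ·
  (0,2): δ = 76.02°  ·
  (0,3): δ = 46.13°  ✓
  (0,4): δ = 15.84°  ✓
  (0,5): δ = 74.73°  ·
  (0,6): δ = 133.94°  ·
  (0,7): δ = 158.51°  ·
  (1,2): δ = 122.07°  ·
  (1,3): δ = 92.18°  ·
  (1,4): δ = 61.90°  ·
  (1,5): δ = 28.68°  ✓
  (1,6): δ = 87.89°  ·
  (1,7): δ = 112.45°  ·
  (2,3): δ = 150.11°  ·
  (2,4): δ = 119.82°  ·
  (2,5): δ = 29.25°  ✓
  (2,6): δ = 29.96°  ✓
  (2,7): δ = 54.53°  ✓
  (3,4): δ = 149.71°  ·
  (3,5): δ = 59.14°  ·
  (3,6): δ = 0.07°  ✓
  (3,7): δ = 24.63°  ✓
  (4,5): δ = 89.43°  ·
  (4,6): δ = 30.22°  ✓
  (4,7): δ = 5.65°  ✓
  (5,6): δ = 120.79°  ·
  (5,7): δ = 96.23°  ·
  (6,7): δ = 155.43°  ·
antipodal pairs: 10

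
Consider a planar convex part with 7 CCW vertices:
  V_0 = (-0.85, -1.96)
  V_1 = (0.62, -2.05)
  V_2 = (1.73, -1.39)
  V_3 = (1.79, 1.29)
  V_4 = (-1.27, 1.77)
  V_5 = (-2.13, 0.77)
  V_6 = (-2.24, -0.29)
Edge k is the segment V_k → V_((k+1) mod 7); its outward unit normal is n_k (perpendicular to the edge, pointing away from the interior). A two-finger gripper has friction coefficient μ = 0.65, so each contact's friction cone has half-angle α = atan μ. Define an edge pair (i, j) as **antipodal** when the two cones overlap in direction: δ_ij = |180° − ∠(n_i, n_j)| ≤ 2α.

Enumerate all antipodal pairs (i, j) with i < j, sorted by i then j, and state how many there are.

count = 9; pairs: (0,3), (0,4), (1,3), (1,4), (1,5), (2,4), (2,5), (2,6), (3,6)

α = atan 0.65 = 33.02°;  2α = 66.05°
n_0 = (-0.0611, -0.9981)
n_1 = (+0.5111, -0.8595)
n_2 = (+0.9997, -0.0224)
n_3 = (+0.1550, +0.9879)
n_4 = (-0.7582, +0.6520)
n_5 = (-0.9947, +0.1032)
n_6 = (-0.7686, -0.6397)
  (0,1): δ = 145.76°  ·
  (0,2): δ = 87.78°  ·
  (0,3): δ = 5.41°  ✓
  (0,4): δ = 52.81°  ✓
  (0,5): δ = 87.58°  ·
  (0,6): δ = 133.28°  ·
  (1,2): δ = 122.02°  ·
  (1,3): δ = 39.65°  ✓
  (1,4): δ = 18.57°  ✓
  (1,5): δ = 53.34°  ✓
  (1,6): δ = 99.04°  ·
  (2,3): δ = 97.63°  ·
  (2,4): δ = 39.41°  ✓
  (2,5): δ = 4.64°  ✓
  (2,6): δ = 41.05°  ✓
  (3,4): δ = 121.78°  ·
  (3,5): δ = 87.01°  ·
  (3,6): δ = 41.31°  ✓
  (4,5): δ = 145.23°  ·
  (4,6): δ = 99.53°  ·
  (5,6): δ = 134.30°  ·
antipodal pairs: 9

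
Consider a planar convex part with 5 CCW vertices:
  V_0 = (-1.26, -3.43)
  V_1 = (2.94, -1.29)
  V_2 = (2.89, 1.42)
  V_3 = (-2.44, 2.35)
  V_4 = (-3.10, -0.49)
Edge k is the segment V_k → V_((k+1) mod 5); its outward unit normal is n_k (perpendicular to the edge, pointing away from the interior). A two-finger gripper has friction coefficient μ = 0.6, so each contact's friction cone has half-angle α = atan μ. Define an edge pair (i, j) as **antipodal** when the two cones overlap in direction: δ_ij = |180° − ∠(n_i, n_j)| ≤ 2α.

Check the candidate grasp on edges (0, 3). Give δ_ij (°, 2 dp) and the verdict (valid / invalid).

α = atan 0.6 = 30.96°;  2α = 61.93°
edge 0: e_0 = (+4.20, +2.14);  n_0 = (+0.4540, -0.8910)
edge 3: e_3 = (-0.66, -2.84);  n_3 = (-0.9740, +0.2264)
∠(n_0, n_3) = 130.08°
δ = |180° − 130.08°| = 49.92°
49.92° ≤ 2α = 61.93°  →  valid

δ = 49.92°, valid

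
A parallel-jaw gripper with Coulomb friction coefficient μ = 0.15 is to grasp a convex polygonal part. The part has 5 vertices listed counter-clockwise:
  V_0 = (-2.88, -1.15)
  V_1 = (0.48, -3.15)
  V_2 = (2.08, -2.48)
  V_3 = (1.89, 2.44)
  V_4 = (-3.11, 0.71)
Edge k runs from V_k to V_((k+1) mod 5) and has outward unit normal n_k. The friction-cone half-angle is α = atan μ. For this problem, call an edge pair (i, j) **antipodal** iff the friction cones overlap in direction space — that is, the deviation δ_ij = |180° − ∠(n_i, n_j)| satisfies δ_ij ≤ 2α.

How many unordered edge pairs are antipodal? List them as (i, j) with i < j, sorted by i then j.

α = atan 0.15 = 8.53°;  2α = 17.06°
n_0 = (-0.5115, -0.8593)
n_1 = (+0.3863, -0.9224)
n_2 = (+0.9993, +0.0386)
n_3 = (-0.3270, +0.9450)
n_4 = (-0.9924, -0.1227)
  (0,1): δ = 126.52°  ·
  (0,2): δ = 57.03°  ·
  (0,3): δ = 49.85°  ·
  (0,4): δ = 127.81°  ·
  (1,2): δ = 110.51°  ·
  (1,3): δ = 3.64°  ✓
  (1,4): δ = 74.33°  ·
  (2,3): δ = 73.13°  ·
  (2,4): δ = 4.84°  ✓
  (3,4): δ = 102.04°  ·
antipodal pairs: 2

count = 2; pairs: (1,3), (2,4)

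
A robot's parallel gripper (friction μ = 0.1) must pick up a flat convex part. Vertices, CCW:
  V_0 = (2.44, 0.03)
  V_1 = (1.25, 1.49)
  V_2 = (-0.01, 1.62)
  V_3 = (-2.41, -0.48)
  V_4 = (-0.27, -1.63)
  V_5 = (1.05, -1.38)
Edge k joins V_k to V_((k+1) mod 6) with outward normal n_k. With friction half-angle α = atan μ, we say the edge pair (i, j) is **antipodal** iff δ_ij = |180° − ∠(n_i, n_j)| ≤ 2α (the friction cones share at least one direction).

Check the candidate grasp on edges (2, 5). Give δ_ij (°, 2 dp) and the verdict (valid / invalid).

δ = 4.22°, valid

α = atan 0.1 = 5.71°;  2α = 11.42°
edge 2: e_2 = (-2.40, -2.10);  n_2 = (-0.6585, +0.7526)
edge 5: e_5 = (+1.39, +1.41);  n_5 = (+0.7121, -0.7020)
∠(n_2, n_5) = 175.78°
δ = |180° − 175.78°| = 4.22°
4.22° ≤ 2α = 11.42°  →  valid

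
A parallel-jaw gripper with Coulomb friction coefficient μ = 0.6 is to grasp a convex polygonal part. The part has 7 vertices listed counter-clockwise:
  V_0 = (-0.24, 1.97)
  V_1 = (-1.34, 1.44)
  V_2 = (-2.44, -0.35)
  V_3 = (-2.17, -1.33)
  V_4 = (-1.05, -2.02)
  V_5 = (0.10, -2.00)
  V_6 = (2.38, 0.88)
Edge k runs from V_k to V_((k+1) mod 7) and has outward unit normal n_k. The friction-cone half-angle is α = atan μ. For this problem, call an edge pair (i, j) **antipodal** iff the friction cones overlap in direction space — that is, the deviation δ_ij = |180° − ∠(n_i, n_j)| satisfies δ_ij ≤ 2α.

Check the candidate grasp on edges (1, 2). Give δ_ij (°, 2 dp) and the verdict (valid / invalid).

δ = 133.02°, invalid

α = atan 0.6 = 30.96°;  2α = 61.93°
edge 1: e_1 = (-1.10, -1.79);  n_1 = (-0.8520, +0.5236)
edge 2: e_2 = (+0.27, -0.98);  n_2 = (-0.9641, -0.2656)
∠(n_1, n_2) = 46.98°
δ = |180° − 46.98°| = 133.02°
133.02° > 2α = 61.93°  →  invalid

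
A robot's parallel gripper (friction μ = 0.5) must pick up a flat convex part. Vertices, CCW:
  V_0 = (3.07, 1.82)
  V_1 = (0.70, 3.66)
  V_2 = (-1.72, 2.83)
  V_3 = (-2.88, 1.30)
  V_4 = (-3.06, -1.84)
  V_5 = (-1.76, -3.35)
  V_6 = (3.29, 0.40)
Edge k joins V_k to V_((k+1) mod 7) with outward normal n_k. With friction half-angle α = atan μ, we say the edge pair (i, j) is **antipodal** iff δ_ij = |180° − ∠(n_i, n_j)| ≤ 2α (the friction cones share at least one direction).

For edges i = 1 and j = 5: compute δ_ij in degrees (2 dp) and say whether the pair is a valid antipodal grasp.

δ = 17.67°, valid

α = atan 0.5 = 26.57°;  2α = 53.13°
edge 1: e_1 = (-2.42, -0.83);  n_1 = (-0.3244, +0.9459)
edge 5: e_5 = (+5.05, +3.75);  n_5 = (+0.5962, -0.8029)
∠(n_1, n_5) = 162.33°
δ = |180° − 162.33°| = 17.67°
17.67° ≤ 2α = 53.13°  →  valid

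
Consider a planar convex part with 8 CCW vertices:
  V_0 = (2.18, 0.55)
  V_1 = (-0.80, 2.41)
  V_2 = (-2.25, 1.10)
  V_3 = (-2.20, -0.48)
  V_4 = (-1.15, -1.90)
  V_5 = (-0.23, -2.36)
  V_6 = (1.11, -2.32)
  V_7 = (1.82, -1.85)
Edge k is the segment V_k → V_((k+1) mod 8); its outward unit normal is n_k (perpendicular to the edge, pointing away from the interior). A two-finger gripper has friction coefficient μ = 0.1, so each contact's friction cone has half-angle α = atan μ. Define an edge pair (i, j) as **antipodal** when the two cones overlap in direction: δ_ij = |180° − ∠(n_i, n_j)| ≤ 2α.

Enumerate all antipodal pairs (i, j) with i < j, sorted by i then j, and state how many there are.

α = atan 0.1 = 5.71°;  2α = 11.42°
n_0 = (+0.5295, +0.8483)
n_1 = (-0.6704, +0.7420)
n_2 = (-0.9995, -0.0316)
n_3 = (-0.8041, -0.5946)
n_4 = (-0.4472, -0.8944)
n_5 = (+0.0298, -0.9996)
n_6 = (+0.5520, -0.8339)
n_7 = (+0.9889, -0.1483)
  (0,1): δ = 105.93°  ·
  (0,2): δ = 56.22°  ·
  (0,3): δ = 21.55°  ·
  (0,4): δ = 5.41°  ✓
  (0,5): δ = 33.68°  ·
  (0,6): δ = 65.47°  ·
  (0,7): δ = 113.44°  ·
  (1,2): δ = 130.28°  ·
  (1,3): δ = 95.62°  ·
  (1,4): δ = 68.66°  ·
  (1,5): δ = 40.39°  ·
  (1,6): δ = 8.59°  ✓
  (1,7): δ = 39.37°  ·
  (2,3): δ = 145.33°  ·
  (2,4): δ = 118.38°  ·
  (2,5): δ = 90.10°  ·
  (2,6): δ = 58.31°  ·
  (2,7): δ = 10.34°  ✓
  (3,4): δ = 153.05°  ·
  (3,5): δ = 124.77°  ·
  (3,6): δ = 92.98°  ·
  (3,7): δ = 45.01°  ·
  (4,5): δ = 151.73°  ·
  (4,6): δ = 119.93°  ·
  (4,7): δ = 71.97°  ·
  (5,6): δ = 148.21°  ·
  (5,7): δ = 100.24°  ·
  (6,7): δ = 132.03°  ·
antipodal pairs: 3

count = 3; pairs: (0,4), (1,6), (2,7)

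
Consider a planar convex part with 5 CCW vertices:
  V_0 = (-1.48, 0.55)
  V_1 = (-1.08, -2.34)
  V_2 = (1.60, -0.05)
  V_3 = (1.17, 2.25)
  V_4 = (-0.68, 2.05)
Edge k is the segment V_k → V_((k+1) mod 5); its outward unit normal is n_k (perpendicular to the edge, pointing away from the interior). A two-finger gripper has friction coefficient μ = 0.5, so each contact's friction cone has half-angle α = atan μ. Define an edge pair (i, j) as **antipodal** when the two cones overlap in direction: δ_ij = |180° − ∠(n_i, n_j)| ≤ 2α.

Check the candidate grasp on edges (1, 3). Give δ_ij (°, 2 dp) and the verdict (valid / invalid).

α = atan 0.5 = 26.57°;  2α = 53.13°
edge 1: e_1 = (+2.68, +2.29);  n_1 = (+0.6496, -0.7603)
edge 3: e_3 = (-1.85, -0.20);  n_3 = (-0.1075, +0.9942)
∠(n_1, n_3) = 145.66°
δ = |180° − 145.66°| = 34.34°
34.34° ≤ 2α = 53.13°  →  valid

δ = 34.34°, valid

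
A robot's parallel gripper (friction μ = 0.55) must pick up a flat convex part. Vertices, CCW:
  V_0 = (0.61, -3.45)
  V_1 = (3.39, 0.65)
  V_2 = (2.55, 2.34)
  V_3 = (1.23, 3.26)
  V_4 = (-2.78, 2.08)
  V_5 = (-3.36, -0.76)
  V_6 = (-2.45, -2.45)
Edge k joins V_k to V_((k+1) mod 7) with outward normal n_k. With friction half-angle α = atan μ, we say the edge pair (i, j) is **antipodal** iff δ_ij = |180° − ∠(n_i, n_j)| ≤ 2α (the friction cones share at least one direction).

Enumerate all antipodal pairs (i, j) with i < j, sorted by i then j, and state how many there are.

count = 8; pairs: (0,3), (0,4), (1,4), (1,5), (1,6), (2,5), (2,6), (3,6)

α = atan 0.55 = 28.81°;  2α = 57.62°
n_0 = (+0.8277, -0.5612)
n_1 = (+0.8955, +0.4451)
n_2 = (+0.5718, +0.8204)
n_3 = (-0.2823, +0.9593)
n_4 = (-0.9798, +0.2001)
n_5 = (-0.8805, -0.4741)
n_6 = (-0.3106, -0.9505)
  (0,1): δ = 119.43°  ·
  (0,2): δ = 90.74°  ·
  (0,3): δ = 39.46°  ✓
  (0,4): δ = 22.60°  ✓
  (0,5): δ = 62.44°  ·
  (0,6): δ = 106.04°  ·
  (1,2): δ = 151.30°  ·
  (1,3): δ = 100.03°  ·
  (1,4): δ = 37.97°  ✓
  (1,5): δ = 1.87°  ✓
  (1,6): δ = 45.47°  ✓
  (2,3): δ = 128.73°  ·
  (2,4): δ = 66.67°  ·
  (2,5): δ = 26.82°  ✓
  (2,6): δ = 16.78°  ✓
  (3,4): δ = 117.94°  ·
  (3,5): δ = 78.10°  ·
  (3,6): δ = 34.49°  ✓
  (4,5): δ = 140.16°  ·
  (4,6): δ = 96.55°  ·
  (5,6): δ = 136.40°  ·
antipodal pairs: 8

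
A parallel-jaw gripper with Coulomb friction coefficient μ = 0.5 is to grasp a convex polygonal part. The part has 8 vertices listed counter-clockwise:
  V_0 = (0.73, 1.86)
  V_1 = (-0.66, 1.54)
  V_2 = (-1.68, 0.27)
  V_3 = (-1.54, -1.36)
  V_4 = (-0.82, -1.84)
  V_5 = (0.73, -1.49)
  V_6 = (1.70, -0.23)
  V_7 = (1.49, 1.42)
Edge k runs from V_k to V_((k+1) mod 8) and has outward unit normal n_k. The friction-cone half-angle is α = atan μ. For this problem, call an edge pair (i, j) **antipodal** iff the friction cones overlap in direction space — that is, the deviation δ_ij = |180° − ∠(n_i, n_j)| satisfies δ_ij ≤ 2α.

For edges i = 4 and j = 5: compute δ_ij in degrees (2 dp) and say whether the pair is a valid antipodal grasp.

δ = 140.31°, invalid

α = atan 0.5 = 26.57°;  2α = 53.13°
edge 4: e_4 = (+1.55, +0.35);  n_4 = (+0.2203, -0.9754)
edge 5: e_5 = (+0.97, +1.26);  n_5 = (+0.7924, -0.6100)
∠(n_4, n_5) = 39.69°
δ = |180° − 39.69°| = 140.31°
140.31° > 2α = 53.13°  →  invalid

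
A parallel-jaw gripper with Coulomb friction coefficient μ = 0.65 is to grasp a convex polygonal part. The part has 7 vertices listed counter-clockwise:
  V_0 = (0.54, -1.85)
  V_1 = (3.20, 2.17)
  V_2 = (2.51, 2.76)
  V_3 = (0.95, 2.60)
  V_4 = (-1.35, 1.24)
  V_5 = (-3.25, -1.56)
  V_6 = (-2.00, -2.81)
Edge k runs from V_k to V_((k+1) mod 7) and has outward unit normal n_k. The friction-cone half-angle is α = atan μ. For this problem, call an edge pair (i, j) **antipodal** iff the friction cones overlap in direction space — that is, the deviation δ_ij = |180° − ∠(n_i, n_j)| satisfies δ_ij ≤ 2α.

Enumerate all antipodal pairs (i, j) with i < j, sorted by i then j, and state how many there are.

α = atan 0.65 = 33.02°;  2α = 66.05°
n_0 = (+0.8340, -0.5518)
n_1 = (+0.6499, +0.7600)
n_2 = (-0.1020, +0.9948)
n_3 = (-0.5090, +0.8608)
n_4 = (-0.8275, +0.5615)
n_5 = (-0.7071, -0.7071)
n_6 = (+0.3535, -0.9354)
  (0,1): δ = 97.04°  ·
  (0,2): δ = 50.65°  ✓
  (0,3): δ = 25.91°  ✓
  (0,4): δ = 0.67°  ✓
  (0,5): δ = 78.49°  ·
  (0,6): δ = 144.20°  ·
  (1,2): δ = 133.61°  ·
  (1,3): δ = 108.87°  ·
  (1,4): δ = 83.63°  ·
  (1,5): δ = 4.47°  ✓
  (1,6): δ = 61.24°  ✓
  (2,3): δ = 155.26°  ·
  (2,4): δ = 130.02°  ·
  (2,5): δ = 50.86°  ✓
  (2,6): δ = 14.85°  ✓
  (3,4): δ = 154.76°  ·
  (3,5): δ = 75.60°  ·
  (3,6): δ = 9.89°  ✓
  (4,5): δ = 100.84°  ·
  (4,6): δ = 35.14°  ✓
  (5,6): δ = 114.30°  ·
antipodal pairs: 9

count = 9; pairs: (0,2), (0,3), (0,4), (1,5), (1,6), (2,5), (2,6), (3,6), (4,6)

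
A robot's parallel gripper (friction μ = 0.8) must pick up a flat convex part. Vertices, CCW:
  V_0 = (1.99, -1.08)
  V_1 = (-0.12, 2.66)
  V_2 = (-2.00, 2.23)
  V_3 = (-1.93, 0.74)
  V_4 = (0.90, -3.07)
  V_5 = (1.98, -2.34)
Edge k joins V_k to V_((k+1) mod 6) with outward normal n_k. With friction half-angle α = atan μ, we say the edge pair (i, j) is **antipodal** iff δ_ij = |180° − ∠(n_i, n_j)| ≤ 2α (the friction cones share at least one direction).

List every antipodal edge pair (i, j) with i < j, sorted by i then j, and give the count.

α = atan 0.8 = 38.66°;  2α = 77.32°
n_0 = (+0.8710, +0.4914)
n_1 = (-0.2230, +0.9748)
n_2 = (-0.9989, -0.0469)
n_3 = (-0.8028, -0.5963)
n_4 = (+0.5600, -0.8285)
n_5 = (+1.0000, -0.0079)
  (0,1): δ = 106.55°  ·
  (0,2): δ = 26.74°  ✓
  (0,3): δ = 7.17°  ✓
  (0,4): δ = 94.63°  ·
  (0,5): δ = 150.11°  ·
  (1,2): δ = 100.19°  ·
  (1,3): δ = 66.28°  ✓
  (1,4): δ = 21.17°  ✓
  (1,5): δ = 76.66°  ✓
  (2,3): δ = 146.09°  ·
  (2,4): δ = 58.63°  ✓
  (2,5): δ = 3.14°  ✓
  (3,4): δ = 92.55°  ·
  (3,5): δ = 37.06°  ✓
  (4,5): δ = 124.51°  ·
antipodal pairs: 8

count = 8; pairs: (0,2), (0,3), (1,3), (1,4), (1,5), (2,4), (2,5), (3,5)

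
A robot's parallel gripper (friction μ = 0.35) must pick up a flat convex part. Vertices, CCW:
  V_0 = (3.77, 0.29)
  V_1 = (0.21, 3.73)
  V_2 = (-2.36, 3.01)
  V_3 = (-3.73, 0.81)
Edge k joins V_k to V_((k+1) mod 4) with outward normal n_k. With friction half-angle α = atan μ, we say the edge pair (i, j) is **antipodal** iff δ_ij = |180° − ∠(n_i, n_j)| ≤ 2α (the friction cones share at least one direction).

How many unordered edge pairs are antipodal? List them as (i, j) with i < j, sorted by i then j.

count = 1; pairs: (1,3)

α = atan 0.35 = 19.29°;  2α = 38.58°
n_0 = (+0.6949, +0.7191)
n_1 = (-0.2698, +0.9629)
n_2 = (-0.8489, +0.5286)
n_3 = (-0.0692, -0.9976)
  (0,1): δ = 120.33°  ·
  (0,2): δ = 77.89°  ·
  (0,3): δ = 40.05°  ·
  (1,2): δ = 137.56°  ·
  (1,3): δ = 19.62°  ✓
  (2,3): δ = 62.05°  ·
antipodal pairs: 1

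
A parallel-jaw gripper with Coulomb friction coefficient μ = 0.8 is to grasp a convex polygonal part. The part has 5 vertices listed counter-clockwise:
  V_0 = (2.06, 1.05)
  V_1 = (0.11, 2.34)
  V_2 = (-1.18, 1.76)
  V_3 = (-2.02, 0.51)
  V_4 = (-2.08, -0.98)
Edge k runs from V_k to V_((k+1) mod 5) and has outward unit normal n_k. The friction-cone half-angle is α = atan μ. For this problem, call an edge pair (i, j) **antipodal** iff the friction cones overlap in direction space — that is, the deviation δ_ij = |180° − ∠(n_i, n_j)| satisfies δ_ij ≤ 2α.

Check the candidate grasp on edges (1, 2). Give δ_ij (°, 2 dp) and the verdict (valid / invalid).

α = atan 0.8 = 38.66°;  2α = 77.32°
edge 1: e_1 = (-1.29, -0.58);  n_1 = (-0.4101, +0.9121)
edge 2: e_2 = (-0.84, -1.25);  n_2 = (-0.8300, +0.5578)
∠(n_1, n_2) = 31.89°
δ = |180° − 31.89°| = 148.11°
148.11° > 2α = 77.32°  →  invalid

δ = 148.11°, invalid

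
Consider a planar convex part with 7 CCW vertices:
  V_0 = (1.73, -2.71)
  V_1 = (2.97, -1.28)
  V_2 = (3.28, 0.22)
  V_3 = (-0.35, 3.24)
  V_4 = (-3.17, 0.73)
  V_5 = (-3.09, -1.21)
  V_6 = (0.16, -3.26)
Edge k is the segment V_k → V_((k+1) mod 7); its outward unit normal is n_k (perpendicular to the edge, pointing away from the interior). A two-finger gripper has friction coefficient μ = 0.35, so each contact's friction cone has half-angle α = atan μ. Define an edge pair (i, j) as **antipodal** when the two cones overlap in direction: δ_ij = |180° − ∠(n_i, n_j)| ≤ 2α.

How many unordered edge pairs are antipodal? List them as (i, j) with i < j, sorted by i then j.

count = 5; pairs: (0,3), (1,3), (1,4), (2,5), (3,6)

α = atan 0.35 = 19.29°;  2α = 38.58°
n_0 = (+0.7555, -0.6551)
n_1 = (+0.9793, -0.2024)
n_2 = (+0.6396, +0.7687)
n_3 = (-0.6649, +0.7470)
n_4 = (-0.9992, -0.0412)
n_5 = (-0.5335, -0.8458)
n_6 = (+0.3306, -0.9438)
  (0,1): δ = 150.75°  ·
  (0,2): δ = 88.83°  ·
  (0,3): δ = 7.40°  ✓
  (0,4): δ = 43.29°  ·
  (0,5): δ = 98.69°  ·
  (0,6): δ = 150.24°  ·
  (1,2): δ = 118.08°  ·
  (1,3): δ = 36.65°  ✓
  (1,4): δ = 14.04°  ✓
  (1,5): δ = 69.43°  ·
  (1,6): δ = 120.98°  ·
  (2,3): δ = 98.57°  ·
  (2,4): δ = 47.88°  ·
  (2,5): δ = 7.52°  ✓
  (2,6): δ = 59.07°  ·
  (3,4): δ = 129.31°  ·
  (3,5): δ = 73.91°  ·
  (3,6): δ = 22.37°  ✓
  (4,5): δ = 124.60°  ·
  (4,6): δ = 73.06°  ·
  (5,6): δ = 128.45°  ·
antipodal pairs: 5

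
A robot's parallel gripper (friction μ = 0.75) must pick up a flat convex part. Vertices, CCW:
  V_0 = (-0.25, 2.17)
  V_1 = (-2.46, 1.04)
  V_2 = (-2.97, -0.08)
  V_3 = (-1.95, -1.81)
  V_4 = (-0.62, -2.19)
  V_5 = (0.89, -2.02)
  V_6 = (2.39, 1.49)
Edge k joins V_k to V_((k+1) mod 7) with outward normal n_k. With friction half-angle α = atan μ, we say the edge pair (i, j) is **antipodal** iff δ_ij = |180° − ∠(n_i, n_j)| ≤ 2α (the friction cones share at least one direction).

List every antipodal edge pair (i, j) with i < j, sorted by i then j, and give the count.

count = 9; pairs: (0,3), (0,4), (0,5), (1,4), (1,5), (2,5), (2,6), (3,6), (4,6)

α = atan 0.75 = 36.87°;  2α = 73.74°
n_0 = (-0.4553, +0.8904)
n_1 = (-0.9101, +0.4144)
n_2 = (-0.8614, -0.5079)
n_3 = (-0.2747, -0.9615)
n_4 = (+0.1119, -0.9937)
n_5 = (+0.9196, -0.3930)
n_6 = (+0.2494, +0.9684)
  (0,1): δ = 141.56°  ·
  (0,2): δ = 86.56°  ·
  (0,3): δ = 43.03°  ✓
  (0,4): δ = 20.66°  ✓
  (0,5): δ = 39.78°  ✓
  (0,6): δ = 138.47°  ·
  (1,2): δ = 124.99°  ·
  (1,3): δ = 81.46°  ·
  (1,4): δ = 59.09°  ✓
  (1,5): δ = 1.34°  ✓
  (1,6): δ = 100.04°  ·
  (2,3): δ = 136.47°  ·
  (2,4): δ = 114.10°  ·
  (2,5): δ = 53.66°  ✓
  (2,6): δ = 45.03°  ✓
  (3,4): δ = 157.63°  ·
  (3,5): δ = 97.19°  ·
  (3,6): δ = 1.50°  ✓
  (4,5): δ = 119.56°  ·
  (4,6): δ = 20.87°  ✓
  (5,6): δ = 81.30°  ·
antipodal pairs: 9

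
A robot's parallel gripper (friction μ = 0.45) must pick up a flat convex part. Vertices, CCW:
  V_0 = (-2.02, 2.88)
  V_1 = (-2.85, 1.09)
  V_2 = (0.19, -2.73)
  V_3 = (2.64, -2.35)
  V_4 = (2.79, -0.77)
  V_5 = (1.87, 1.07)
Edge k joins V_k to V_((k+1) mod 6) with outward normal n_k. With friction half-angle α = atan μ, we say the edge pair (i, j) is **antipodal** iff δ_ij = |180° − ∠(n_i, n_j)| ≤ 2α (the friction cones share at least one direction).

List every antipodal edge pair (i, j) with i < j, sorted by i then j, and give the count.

count = 5; pairs: (0,3), (1,3), (1,4), (1,5), (2,5)

α = atan 0.45 = 24.23°;  2α = 48.46°
n_0 = (-0.9072, +0.4207)
n_1 = (-0.7825, -0.6227)
n_2 = (+0.1533, -0.9882)
n_3 = (+0.9955, -0.0945)
n_4 = (+0.8944, +0.4472)
n_5 = (+0.4219, +0.9067)
  (0,1): δ = 116.61°  ·
  (0,2): δ = 56.31°  ·
  (0,3): δ = 19.45°  ✓
  (0,4): δ = 51.44°  ·
  (0,5): δ = 89.92°  ·
  (1,2): δ = 119.70°  ·
  (1,3): δ = 43.94°  ✓
  (1,4): δ = 11.95°  ✓
  (1,5): δ = 26.53°  ✓
  (2,3): δ = 104.24°  ·
  (2,4): δ = 72.25°  ·
  (2,5): δ = 33.77°  ✓
  (3,4): δ = 148.01°  ·
  (3,5): δ = 109.53°  ·
  (4,5): δ = 141.52°  ·
antipodal pairs: 5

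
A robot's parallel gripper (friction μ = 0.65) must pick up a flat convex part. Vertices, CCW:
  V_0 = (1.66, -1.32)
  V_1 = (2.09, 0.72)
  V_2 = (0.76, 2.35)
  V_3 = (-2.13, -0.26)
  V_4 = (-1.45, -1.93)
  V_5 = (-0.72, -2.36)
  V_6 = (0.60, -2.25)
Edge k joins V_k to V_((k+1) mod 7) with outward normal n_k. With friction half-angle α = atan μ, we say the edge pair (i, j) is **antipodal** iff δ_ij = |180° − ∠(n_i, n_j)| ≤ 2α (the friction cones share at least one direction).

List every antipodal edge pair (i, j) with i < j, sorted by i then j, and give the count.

α = atan 0.65 = 33.02°;  2α = 66.05°
n_0 = (+0.9785, -0.2063)
n_1 = (+0.7748, +0.6322)
n_2 = (-0.6702, +0.7421)
n_3 = (-0.9262, -0.3771)
n_4 = (-0.5075, -0.8616)
n_5 = (+0.0830, -0.9965)
n_6 = (+0.6595, -0.7517)
  (0,1): δ = 128.88°  ·
  (0,2): δ = 36.01°  ✓
  (0,3): δ = 34.06°  ✓
  (0,4): δ = 71.40°  ·
  (0,5): δ = 106.67°  ·
  (0,6): δ = 143.17°  ·
  (1,2): δ = 87.13°  ·
  (1,3): δ = 17.06°  ✓
  (1,4): δ = 20.29°  ✓
  (1,5): δ = 55.55°  ✓
  (1,6): δ = 92.05°  ·
  (2,3): δ = 109.93°  ·
  (2,4): δ = 72.59°  ·
  (2,5): δ = 37.32°  ✓
  (2,6): δ = 0.82°  ✓
  (3,4): δ = 142.66°  ·
  (3,5): δ = 107.39°  ·
  (3,6): δ = 70.89°  ·
  (4,5): δ = 144.74°  ·
  (4,6): δ = 108.24°  ·
  (5,6): δ = 143.50°  ·
antipodal pairs: 7

count = 7; pairs: (0,2), (0,3), (1,3), (1,4), (1,5), (2,5), (2,6)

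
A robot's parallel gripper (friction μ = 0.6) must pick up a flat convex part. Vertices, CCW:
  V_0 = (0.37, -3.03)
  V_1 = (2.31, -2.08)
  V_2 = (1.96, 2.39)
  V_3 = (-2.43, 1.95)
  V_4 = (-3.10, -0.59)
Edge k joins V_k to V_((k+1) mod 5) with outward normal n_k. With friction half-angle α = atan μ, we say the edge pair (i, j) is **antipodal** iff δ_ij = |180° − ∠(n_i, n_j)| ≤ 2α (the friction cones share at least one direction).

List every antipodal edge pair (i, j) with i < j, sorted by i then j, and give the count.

α = atan 0.6 = 30.96°;  2α = 61.93°
n_0 = (+0.4398, -0.8981)
n_1 = (+0.9969, +0.0781)
n_2 = (-0.0997, +0.9950)
n_3 = (-0.9669, +0.2551)
n_4 = (-0.5752, -0.8180)
  (0,1): δ = 111.61°  ·
  (0,2): δ = 20.37°  ✓
  (0,3): δ = 49.13°  ✓
  (0,4): δ = 118.80°  ·
  (1,2): δ = 88.75°  ·
  (1,3): δ = 19.25°  ✓
  (1,4): δ = 50.41°  ✓
  (2,3): δ = 110.50°  ·
  (2,4): δ = 40.84°  ✓
  (3,4): δ = 110.34°  ·
antipodal pairs: 5

count = 5; pairs: (0,2), (0,3), (1,3), (1,4), (2,4)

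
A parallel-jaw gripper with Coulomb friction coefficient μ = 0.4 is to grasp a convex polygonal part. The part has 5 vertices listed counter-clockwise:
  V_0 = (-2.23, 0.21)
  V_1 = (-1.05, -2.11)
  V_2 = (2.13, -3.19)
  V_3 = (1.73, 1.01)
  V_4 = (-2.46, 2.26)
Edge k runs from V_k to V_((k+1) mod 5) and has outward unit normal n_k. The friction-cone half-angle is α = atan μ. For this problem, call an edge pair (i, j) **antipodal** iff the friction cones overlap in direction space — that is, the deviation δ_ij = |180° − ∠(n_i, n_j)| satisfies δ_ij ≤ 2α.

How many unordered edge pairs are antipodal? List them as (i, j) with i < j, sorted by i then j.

count = 3; pairs: (0,2), (1,3), (2,4)

α = atan 0.4 = 21.80°;  2α = 43.60°
n_0 = (-0.8913, -0.4534)
n_1 = (-0.3216, -0.9469)
n_2 = (+0.9955, +0.0948)
n_3 = (+0.2859, +0.9583)
n_4 = (-0.9938, -0.1115)
  (0,1): δ = 135.72°  ·
  (0,2): δ = 21.52°  ✓
  (0,3): δ = 46.43°  ·
  (0,4): δ = 159.44°  ·
  (1,2): δ = 65.80°  ·
  (1,3): δ = 2.15°  ✓
  (1,4): δ = 115.16°  ·
  (2,3): δ = 112.05°  ·
  (2,4): δ = 0.96°  ✓
  (3,4): δ = 66.99°  ·
antipodal pairs: 3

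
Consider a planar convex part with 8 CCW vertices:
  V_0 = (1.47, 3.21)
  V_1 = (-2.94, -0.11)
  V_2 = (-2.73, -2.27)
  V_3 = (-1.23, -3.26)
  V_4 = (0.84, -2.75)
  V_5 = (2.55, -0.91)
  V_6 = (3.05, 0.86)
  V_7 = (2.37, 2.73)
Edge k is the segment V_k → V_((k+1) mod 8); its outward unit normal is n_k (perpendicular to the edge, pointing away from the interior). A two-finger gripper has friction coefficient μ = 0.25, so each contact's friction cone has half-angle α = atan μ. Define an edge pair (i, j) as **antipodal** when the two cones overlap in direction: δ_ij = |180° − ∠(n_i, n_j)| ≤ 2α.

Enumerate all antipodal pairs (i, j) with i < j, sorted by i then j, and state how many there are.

count = 5; pairs: (0,3), (0,4), (1,5), (1,6), (2,7)

α = atan 0.25 = 14.04°;  2α = 28.07°
n_0 = (-0.6014, +0.7989)
n_1 = (-0.9953, -0.0968)
n_2 = (-0.5508, -0.8346)
n_3 = (+0.2392, -0.9710)
n_4 = (+0.7325, -0.6808)
n_5 = (+0.9623, -0.2718)
n_6 = (+0.9398, +0.3417)
n_7 = (+0.4706, +0.8824)
  (0,1): δ = 121.42°  ·
  (0,2): δ = 70.40°  ·
  (0,3): δ = 23.13°  ✓
  (0,4): δ = 10.12°  ✓
  (0,5): δ = 37.25°  ·
  (0,6): δ = 73.01°  ·
  (0,7): δ = 114.95°  ·
  (1,2): δ = 128.98°  ·
  (1,3): δ = 81.71°  ·
  (1,4): δ = 48.46°  ·
  (1,5): δ = 21.33°  ✓
  (1,6): δ = 14.43°  ✓
  (1,7): δ = 56.37°  ·
  (2,3): δ = 132.73°  ·
  (2,4): δ = 99.48°  ·
  (2,5): δ = 72.35°  ·
  (2,6): δ = 36.59°  ·
  (2,7): δ = 5.35°  ✓
  (3,4): δ = 146.74°  ·
  (3,5): δ = 119.61°  ·
  (3,6): δ = 83.86°  ·
  (3,7): δ = 41.91°  ·
  (4,5): δ = 152.87°  ·
  (4,6): δ = 117.11°  ·
  (4,7): δ = 75.17°  ·
  (5,6): δ = 144.24°  ·
  (5,7): δ = 102.30°  ·
  (6,7): δ = 138.06°  ·
antipodal pairs: 5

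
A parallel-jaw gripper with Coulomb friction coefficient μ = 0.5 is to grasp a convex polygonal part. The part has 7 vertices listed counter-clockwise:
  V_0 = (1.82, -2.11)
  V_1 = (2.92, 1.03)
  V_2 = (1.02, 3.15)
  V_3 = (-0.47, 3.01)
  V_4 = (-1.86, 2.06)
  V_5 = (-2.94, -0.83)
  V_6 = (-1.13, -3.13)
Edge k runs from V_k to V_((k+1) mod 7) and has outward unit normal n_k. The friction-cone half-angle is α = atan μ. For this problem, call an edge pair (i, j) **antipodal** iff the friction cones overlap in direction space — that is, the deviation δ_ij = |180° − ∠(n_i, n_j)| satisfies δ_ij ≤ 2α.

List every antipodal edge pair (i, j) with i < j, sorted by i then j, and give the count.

count = 6; pairs: (0,3), (0,4), (1,5), (2,6), (3,6), (4,6)

α = atan 0.5 = 26.57°;  2α = 53.13°
n_0 = (+0.9438, -0.3306)
n_1 = (+0.7447, +0.6674)
n_2 = (-0.0935, +0.9956)
n_3 = (-0.5643, +0.8256)
n_4 = (-0.9367, +0.3501)
n_5 = (-0.7858, -0.6184)
n_6 = (+0.3268, -0.9451)
  (0,1): δ = 118.83°  ·
  (0,2): δ = 65.33°  ·
  (0,3): δ = 36.34°  ✓
  (0,4): δ = 1.18°  ✓
  (0,5): δ = 57.51°  ·
  (0,6): δ = 128.38°  ·
  (1,2): δ = 126.50°  ·
  (1,3): δ = 97.52°  ·
  (1,4): δ = 62.36°  ·
  (1,5): δ = 3.67°  ✓
  (1,6): δ = 67.21°  ·
  (2,3): δ = 151.02°  ·
  (2,4): δ = 115.86°  ·
  (2,5): δ = 57.17°  ·
  (2,6): δ = 13.71°  ✓
  (3,4): δ = 144.84°  ·
  (3,5): δ = 86.15°  ·
  (3,6): δ = 15.28°  ✓
  (4,5): δ = 121.31°  ·
  (4,6): δ = 50.44°  ✓
  (5,6): δ = 109.13°  ·
antipodal pairs: 6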